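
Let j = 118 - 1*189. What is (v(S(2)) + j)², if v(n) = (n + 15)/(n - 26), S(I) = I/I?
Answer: 3207681/625 ≈ 5132.3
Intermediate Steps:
S(I) = 1
v(n) = (15 + n)/(-26 + n)
j = -71 (j = 118 - 189 = -71)
(v(S(2)) + j)² = ((15 + 1)/(-26 + 1) - 71)² = (16/(-25) - 71)² = (-1/25*16 - 71)² = (-16/25 - 71)² = (-1791/25)² = 3207681/625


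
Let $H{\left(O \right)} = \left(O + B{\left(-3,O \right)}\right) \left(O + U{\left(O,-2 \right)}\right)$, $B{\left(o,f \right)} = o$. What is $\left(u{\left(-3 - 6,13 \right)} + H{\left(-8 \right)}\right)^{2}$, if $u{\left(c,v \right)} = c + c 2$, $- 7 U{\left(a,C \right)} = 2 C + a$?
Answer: $\frac{87025}{49} \approx 1776.0$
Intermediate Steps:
$U{\left(a,C \right)} = - \frac{2 C}{7} - \frac{a}{7}$ ($U{\left(a,C \right)} = - \frac{2 C + a}{7} = - \frac{a + 2 C}{7} = - \frac{2 C}{7} - \frac{a}{7}$)
$u{\left(c,v \right)} = 3 c$ ($u{\left(c,v \right)} = c + 2 c = 3 c$)
$H{\left(O \right)} = \left(-3 + O\right) \left(\frac{4}{7} + \frac{6 O}{7}\right)$ ($H{\left(O \right)} = \left(O - 3\right) \left(O - \left(- \frac{4}{7} + \frac{O}{7}\right)\right) = \left(-3 + O\right) \left(O - \left(- \frac{4}{7} + \frac{O}{7}\right)\right) = \left(-3 + O\right) \left(\frac{4}{7} + \frac{6 O}{7}\right)$)
$\left(u{\left(-3 - 6,13 \right)} + H{\left(-8 \right)}\right)^{2} = \left(3 \left(-3 - 6\right) - \left(- \frac{100}{7} - \frac{384}{7}\right)\right)^{2} = \left(3 \left(-9\right) + \left(- \frac{12}{7} + 16 + \frac{6}{7} \cdot 64\right)\right)^{2} = \left(-27 + \left(- \frac{12}{7} + 16 + \frac{384}{7}\right)\right)^{2} = \left(-27 + \frac{484}{7}\right)^{2} = \left(\frac{295}{7}\right)^{2} = \frac{87025}{49}$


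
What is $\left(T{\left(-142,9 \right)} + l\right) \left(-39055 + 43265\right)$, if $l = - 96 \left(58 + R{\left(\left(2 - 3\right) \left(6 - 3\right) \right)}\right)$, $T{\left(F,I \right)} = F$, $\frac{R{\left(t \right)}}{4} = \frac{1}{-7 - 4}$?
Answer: $- \frac{262813460}{11} \approx -2.3892 \cdot 10^{7}$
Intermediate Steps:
$R{\left(t \right)} = - \frac{4}{11}$ ($R{\left(t \right)} = \frac{4}{-7 - 4} = \frac{4}{-11} = 4 \left(- \frac{1}{11}\right) = - \frac{4}{11}$)
$l = - \frac{60864}{11}$ ($l = - 96 \left(58 - \frac{4}{11}\right) = \left(-96\right) \frac{634}{11} = - \frac{60864}{11} \approx -5533.1$)
$\left(T{\left(-142,9 \right)} + l\right) \left(-39055 + 43265\right) = \left(-142 - \frac{60864}{11}\right) \left(-39055 + 43265\right) = \left(- \frac{62426}{11}\right) 4210 = - \frac{262813460}{11}$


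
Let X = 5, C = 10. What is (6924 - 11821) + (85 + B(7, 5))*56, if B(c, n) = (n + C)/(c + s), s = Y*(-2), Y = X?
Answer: -417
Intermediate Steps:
Y = 5
s = -10 (s = 5*(-2) = -10)
B(c, n) = (10 + n)/(-10 + c) (B(c, n) = (n + 10)/(c - 10) = (10 + n)/(-10 + c))
(6924 - 11821) + (85 + B(7, 5))*56 = (6924 - 11821) + (85 + (10 + 5)/(-10 + 7))*56 = -4897 + (85 + 15/(-3))*56 = -4897 + (85 - 1/3*15)*56 = -4897 + (85 - 5)*56 = -4897 + 80*56 = -4897 + 4480 = -417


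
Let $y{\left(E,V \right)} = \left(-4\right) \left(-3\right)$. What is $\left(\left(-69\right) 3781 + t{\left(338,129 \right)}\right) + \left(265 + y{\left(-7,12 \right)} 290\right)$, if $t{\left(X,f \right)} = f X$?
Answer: $-213542$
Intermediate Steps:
$t{\left(X,f \right)} = X f$
$y{\left(E,V \right)} = 12$
$\left(\left(-69\right) 3781 + t{\left(338,129 \right)}\right) + \left(265 + y{\left(-7,12 \right)} 290\right) = \left(\left(-69\right) 3781 + 338 \cdot 129\right) + \left(265 + 12 \cdot 290\right) = \left(-260889 + 43602\right) + \left(265 + 3480\right) = -217287 + 3745 = -213542$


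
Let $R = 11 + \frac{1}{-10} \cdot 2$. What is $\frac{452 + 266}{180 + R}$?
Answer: $\frac{1795}{477} \approx 3.7631$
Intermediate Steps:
$R = \frac{54}{5}$ ($R = 11 - \frac{1}{5} = \frac{54}{5} \approx 10.8$)
$\frac{452 + 266}{180 + R} = \frac{452 + 266}{180 + \frac{54}{5}} = \frac{718}{\frac{954}{5}} = 718 \cdot \frac{5}{954} = \frac{1795}{477}$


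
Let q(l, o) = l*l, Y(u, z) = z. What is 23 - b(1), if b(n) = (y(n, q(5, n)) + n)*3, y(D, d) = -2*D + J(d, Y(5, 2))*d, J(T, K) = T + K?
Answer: -1999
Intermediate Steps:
J(T, K) = K + T
q(l, o) = l**2
y(D, d) = -2*D + d*(2 + d) (y(D, d) = -2*D + (2 + d)*d = -2*D + d*(2 + d))
b(n) = 2025 - 3*n (b(n) = ((-2*n + 5**2*(2 + 5**2)) + n)*3 = ((-2*n + 25*(2 + 25)) + n)*3 = ((-2*n + 25*27) + n)*3 = ((-2*n + 675) + n)*3 = ((675 - 2*n) + n)*3 = (675 - n)*3 = 2025 - 3*n)
23 - b(1) = 23 - (2025 - 3*1) = 23 - (2025 - 3) = 23 - 1*2022 = 23 - 2022 = -1999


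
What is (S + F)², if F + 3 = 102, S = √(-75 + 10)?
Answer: (99 + I*√65)² ≈ 9736.0 + 1596.3*I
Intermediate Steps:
S = I*√65 (S = √(-65) = I*√65 ≈ 8.0623*I)
F = 99 (F = -3 + 102 = 99)
(S + F)² = (I*√65 + 99)² = (99 + I*√65)²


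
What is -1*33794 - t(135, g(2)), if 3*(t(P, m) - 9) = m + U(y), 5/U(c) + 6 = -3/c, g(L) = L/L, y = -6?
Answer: -1115500/33 ≈ -33803.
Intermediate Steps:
g(L) = 1
U(c) = 5/(-6 - 3/c)
t(P, m) = 287/33 + m/3 (t(P, m) = 9 + (m - 5*(-6)/(3 + 6*(-6)))/3 = 9 + (m - 5*(-6)/(3 - 36))/3 = 9 + (m - 5*(-6)/(-33))/3 = 9 + (m - 5*(-6)*(-1/33))/3 = 9 + (m - 10/11)/3 = 9 + (-10/11 + m)/3 = 9 + (-10/33 + m/3) = 287/33 + m/3)
-1*33794 - t(135, g(2)) = -1*33794 - (287/33 + (⅓)*1) = -33794 - (287/33 + ⅓) = -33794 - 1*298/33 = -33794 - 298/33 = -1115500/33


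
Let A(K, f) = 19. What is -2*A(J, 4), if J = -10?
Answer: -38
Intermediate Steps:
-2*A(J, 4) = -2*19 = -38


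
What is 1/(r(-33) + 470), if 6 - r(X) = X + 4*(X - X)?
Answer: 1/509 ≈ 0.0019646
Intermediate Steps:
r(X) = 6 - X (r(X) = 6 - (X + 4*(X - X)) = 6 - (X + 4*0) = 6 - (X + 0) = 6 - X)
1/(r(-33) + 470) = 1/((6 - 1*(-33)) + 470) = 1/((6 + 33) + 470) = 1/(39 + 470) = 1/509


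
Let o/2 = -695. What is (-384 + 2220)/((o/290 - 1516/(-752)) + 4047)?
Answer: 3336624/7349701 ≈ 0.45398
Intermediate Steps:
o = -1390 (o = 2*(-695) = -1390)
(-384 + 2220)/((o/290 - 1516/(-752)) + 4047) = (-384 + 2220)/((-1390/290 - 1516/(-752)) + 4047) = 1836/((-1390*1/290 - 1516*(-1/752)) + 4047) = 1836/((-139/29 + 379/188) + 4047) = 1836/(-15141/5452 + 4047) = 1836/(22049103/5452) = 1836*(5452/22049103) = 3336624/7349701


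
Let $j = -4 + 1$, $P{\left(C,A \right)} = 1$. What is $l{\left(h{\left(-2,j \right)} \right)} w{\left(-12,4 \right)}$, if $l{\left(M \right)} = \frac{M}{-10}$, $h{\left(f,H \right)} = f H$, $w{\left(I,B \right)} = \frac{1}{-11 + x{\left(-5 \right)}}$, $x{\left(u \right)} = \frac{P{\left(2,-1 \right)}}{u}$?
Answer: $\frac{3}{56} \approx 0.053571$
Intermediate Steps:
$x{\left(u \right)} = \frac{1}{u}$ ($x{\left(u \right)} = 1 \frac{1}{u} = \frac{1}{u}$)
$w{\left(I,B \right)} = - \frac{5}{56}$ ($w{\left(I,B \right)} = \frac{1}{-11 + \frac{1}{-5}} = \frac{1}{-11 - \frac{1}{5}} = \frac{1}{- \frac{56}{5}} = - \frac{5}{56}$)
$j = -3$
$h{\left(f,H \right)} = H f$
$l{\left(M \right)} = - \frac{M}{10}$ ($l{\left(M \right)} = M \left(- \frac{1}{10}\right) = - \frac{M}{10}$)
$l{\left(h{\left(-2,j \right)} \right)} w{\left(-12,4 \right)} = - \frac{\left(-3\right) \left(-2\right)}{10} \left(- \frac{5}{56}\right) = \left(- \frac{1}{10}\right) 6 \left(- \frac{5}{56}\right) = \left(- \frac{3}{5}\right) \left(- \frac{5}{56}\right) = \frac{3}{56}$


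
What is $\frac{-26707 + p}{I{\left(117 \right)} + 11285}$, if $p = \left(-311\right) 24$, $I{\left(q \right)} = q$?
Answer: $- \frac{34171}{11402} \approx -2.9969$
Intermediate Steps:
$p = -7464$
$\frac{-26707 + p}{I{\left(117 \right)} + 11285} = \frac{-26707 - 7464}{117 + 11285} = - \frac{34171}{11402}$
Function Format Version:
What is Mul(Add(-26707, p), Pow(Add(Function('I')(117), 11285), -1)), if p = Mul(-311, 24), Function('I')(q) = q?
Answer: Rational(-34171, 11402) ≈ -2.9969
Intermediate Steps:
p = -7464
Mul(Add(-26707, p), Pow(Add(Function('I')(117), 11285), -1)) = Mul(Add(-26707, -7464), Pow(Add(117, 11285), -1)) = Mul(-34171, Pow(11402, -1)) = Mul(-34171, Rational(1, 11402)) = Rational(-34171, 11402)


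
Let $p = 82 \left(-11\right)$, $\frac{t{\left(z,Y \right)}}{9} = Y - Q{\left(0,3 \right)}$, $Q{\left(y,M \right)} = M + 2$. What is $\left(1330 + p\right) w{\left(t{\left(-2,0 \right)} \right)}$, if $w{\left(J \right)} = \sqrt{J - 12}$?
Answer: $428 i \sqrt{57} \approx 3231.3 i$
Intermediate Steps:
$Q{\left(y,M \right)} = 2 + M$
$t{\left(z,Y \right)} = -45 + 9 Y$ ($t{\left(z,Y \right)} = 9 \left(Y - \left(2 + 3\right)\right) = 9 \left(Y - 5\right) = 9 \left(-5 + Y\right) = -45 + 9 Y$)
$w{\left(J \right)} = \sqrt{-12 + J}$
$p = -902$
$\left(1330 + p\right) w{\left(t{\left(-2,0 \right)} \right)} = \left(1330 - 902\right) \sqrt{-12 + \left(-45 + 9 \cdot 0\right)} = 428 \sqrt{-12 + \left(-45 + 0\right)} = 428 \sqrt{-12 - 45} = 428 \sqrt{-57} = 428 i \sqrt{57}$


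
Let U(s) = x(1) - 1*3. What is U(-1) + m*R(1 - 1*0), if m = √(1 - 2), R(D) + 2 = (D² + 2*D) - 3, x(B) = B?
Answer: -2 - 2*I ≈ -2.0 - 2.0*I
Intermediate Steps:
R(D) = -5 + D² + 2*D (R(D) = -2 + ((D² + 2*D) - 3) = -2 + (-3 + D² + 2*D) = -5 + D² + 2*D)
m = I (m = √(-1) = I ≈ 1.0*I)
U(s) = -2 (U(s) = 1 - 1*3 = 1 - 3 = -2)
U(-1) + m*R(1 - 1*0) = -2 + I*(-5 + (1 - 1*0)² + 2*(1 - 1*0)) = -2 + I*(-5 + (1 + 0)² + 2*(1 + 0)) = -2 + I*(-5 + 1² + 2*1) = -2 + I*(-5 + 1 + 2) = -2 + I*(-2) = -2 - 2*I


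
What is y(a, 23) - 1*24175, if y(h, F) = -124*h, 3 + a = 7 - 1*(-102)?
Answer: -37319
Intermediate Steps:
a = 106 (a = -3 + (7 - 1*(-102)) = -3 + (7 + 102) = -3 + 109 = 106)
y(a, 23) - 1*24175 = -124*106 - 1*24175 = -13144 - 24175 = -37319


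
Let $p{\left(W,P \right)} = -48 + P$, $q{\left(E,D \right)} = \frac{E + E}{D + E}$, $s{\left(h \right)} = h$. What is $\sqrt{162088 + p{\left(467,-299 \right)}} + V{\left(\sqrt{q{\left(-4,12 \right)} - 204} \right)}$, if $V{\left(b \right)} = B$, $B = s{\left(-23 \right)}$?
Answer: $-23 + \sqrt{161741} \approx 379.17$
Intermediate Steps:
$q{\left(E,D \right)} = \frac{2 E}{D + E}$
$B = -23$
$V{\left(b \right)} = -23$
$\sqrt{162088 + p{\left(467,-299 \right)}} + V{\left(\sqrt{q{\left(-4,12 \right)} - 204} \right)} = \sqrt{162088 - 347} - 23 = \sqrt{161741} - 23 = -23 + \sqrt{161741}$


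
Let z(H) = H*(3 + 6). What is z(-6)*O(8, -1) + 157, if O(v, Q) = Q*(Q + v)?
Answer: 535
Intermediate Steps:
z(H) = 9*H (z(H) = H*9 = 9*H)
z(-6)*O(8, -1) + 157 = (9*(-6))*(-(-1 + 8)) + 157 = -(-54)*7 + 157 = -54*(-7) + 157 = 378 + 157 = 535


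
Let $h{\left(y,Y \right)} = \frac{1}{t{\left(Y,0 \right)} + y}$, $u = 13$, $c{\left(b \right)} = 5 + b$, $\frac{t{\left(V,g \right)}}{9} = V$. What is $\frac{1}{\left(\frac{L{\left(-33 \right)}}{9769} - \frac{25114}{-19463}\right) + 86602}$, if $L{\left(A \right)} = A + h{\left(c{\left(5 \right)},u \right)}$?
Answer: $\frac{24147023969}{2091211646223950} \approx 1.1547 \cdot 10^{-5}$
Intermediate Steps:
$t{\left(V,g \right)} = 9 V$
$h{\left(y,Y \right)} = \frac{1}{y + 9 Y}$ ($h{\left(y,Y \right)} = \frac{1}{9 Y + y} = \frac{1}{y + 9 Y}$)
$L{\left(A \right)} = \frac{1}{127} + A$ ($L{\left(A \right)} = A + \frac{1}{\left(5 + 5\right) + 9 \cdot 13} = A + \frac{1}{10 + 117} = A + \frac{1}{127} = \frac{1}{127} + A$)
$\frac{1}{\left(\frac{L{\left(-33 \right)}}{9769} - \frac{25114}{-19463}\right) + 86602} = \frac{1}{\left(\frac{\frac{1}{127} - 33}{9769} - \frac{25114}{-19463}\right) + 86602} = \frac{1}{\left(\left(- \frac{4190}{127}\right) \frac{1}{9769} - - \frac{25114}{19463}\right) + 86602} = \frac{1}{\left(- \frac{4190}{1240663} + \frac{25114}{19463}\right) + 86602} = \frac{1}{\frac{31076460612}{24147023969} + 86602} = \frac{1}{\frac{2091211646223950}{24147023969}} = \frac{24147023969}{2091211646223950}$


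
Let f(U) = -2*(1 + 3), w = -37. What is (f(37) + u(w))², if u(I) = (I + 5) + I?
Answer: 5929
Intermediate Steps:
u(I) = 5 + 2*I (u(I) = (5 + I) + I = 5 + 2*I)
f(U) = -8 (f(U) = -2*4 = -8)
(f(37) + u(w))² = (-8 + (5 + 2*(-37)))² = (-8 + (5 - 74))² = (-8 - 69)² = (-77)² = 5929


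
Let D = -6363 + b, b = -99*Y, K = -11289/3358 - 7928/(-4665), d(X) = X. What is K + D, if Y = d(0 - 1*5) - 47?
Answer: -19059101011/15665070 ≈ -1216.7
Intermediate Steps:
K = -26040961/15665070 (K = -11289*1/3358 - 7928*(-1/4665) = -11289/3358 + 7928/4665 = -26040961/15665070 ≈ -1.6624)
Y = -52 (Y = (0 - 1*5) - 47 = (0 - 5) - 47 = -5 - 47 = -52)
b = 5148 (b = -99*(-52) = 5148)
D = -1215 (D = -6363 + 5148 = -1215)
K + D = -26040961/15665070 - 1215 = -19059101011/15665070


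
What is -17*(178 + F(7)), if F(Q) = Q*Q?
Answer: -3859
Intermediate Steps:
F(Q) = Q²
-17*(178 + F(7)) = -17*(178 + 7²) = -17*(178 + 49) = -17*227 = -3859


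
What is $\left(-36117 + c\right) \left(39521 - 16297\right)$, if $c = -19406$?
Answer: $-1289466152$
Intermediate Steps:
$\left(-36117 + c\right) \left(39521 - 16297\right) = \left(-36117 - 19406\right) \left(39521 - 16297\right) = \left(-55523\right) 23224 = -1289466152$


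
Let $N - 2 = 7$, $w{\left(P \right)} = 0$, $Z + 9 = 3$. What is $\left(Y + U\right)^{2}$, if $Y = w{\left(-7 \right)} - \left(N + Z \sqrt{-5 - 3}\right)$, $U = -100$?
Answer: $11593 - 2616 i \sqrt{2} \approx 11593.0 - 3699.6 i$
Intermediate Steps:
$Z = -6$ ($Z = -9 + 3 = -6$)
$N = 9$ ($N = 2 + 7 = 9$)
$Y = -9 + 12 i \sqrt{2}$ ($Y = 0 - \left(9 - 6 \sqrt{-5 - 3}\right) = 0 - \left(9 - 6 \sqrt{-8}\right) = 0 - \left(9 - 6 \cdot 2 i \sqrt{2}\right) = 0 - \left(9 - 12 i \sqrt{2}\right) = -9 + 12 i \sqrt{2} \approx -9.0 + 16.971 i$)
$\left(Y + U\right)^{2} = \left(\left(-9 + 12 i \sqrt{2}\right) - 100\right)^{2} = \left(-109 + 12 i \sqrt{2}\right)^{2}$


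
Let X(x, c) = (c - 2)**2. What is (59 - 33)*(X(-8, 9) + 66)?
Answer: 2990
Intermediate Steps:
X(x, c) = (-2 + c)**2
(59 - 33)*(X(-8, 9) + 66) = (59 - 33)*((-2 + 9)**2 + 66) = 26*(7**2 + 66) = 26*(49 + 66) = 26*115 = 2990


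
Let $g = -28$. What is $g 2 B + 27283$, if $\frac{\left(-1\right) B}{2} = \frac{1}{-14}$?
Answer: $27275$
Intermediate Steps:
$B = \frac{1}{7}$ ($B = - \frac{2}{-14} = \left(-2\right) \left(- \frac{1}{14}\right) = \frac{1}{7} \approx 0.14286$)
$g 2 B + 27283 = \left(-28\right) 2 \cdot \frac{1}{7} + 27283 = \left(-56\right) \frac{1}{7} + 27283 = -8 + 27283 = 27275$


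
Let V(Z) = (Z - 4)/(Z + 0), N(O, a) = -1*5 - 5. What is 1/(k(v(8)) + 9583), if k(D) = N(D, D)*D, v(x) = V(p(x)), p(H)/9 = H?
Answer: 9/86162 ≈ 0.00010445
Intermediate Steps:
N(O, a) = -10 (N(O, a) = -5 - 5 = -10)
p(H) = 9*H
V(Z) = (-4 + Z)/Z
v(x) = (-4 + 9*x)/(9*x) (v(x) = (-4 + 9*x)/((9*x)) = (1/(9*x))*(-4 + 9*x) = (-4 + 9*x)/(9*x))
k(D) = -10*D
1/(k(v(8)) + 9583) = 1/(-10*(-4/9 + 8)/8 + 9583) = 1/(-5*68/(4*9) + 9583) = 1/(-10*17/18 + 9583) = 1/(-85/9 + 9583) = 1/(86162/9) = 9/86162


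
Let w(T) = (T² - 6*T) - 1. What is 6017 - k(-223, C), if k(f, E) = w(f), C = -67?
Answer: -45049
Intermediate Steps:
w(T) = -1 + T² - 6*T
k(f, E) = -1 + f² - 6*f
6017 - k(-223, C) = 6017 - (-1 + (-223)² - 6*(-223)) = 6017 - (-1 + 49729 + 1338) = 6017 - 1*51066 = 6017 - 51066 = -45049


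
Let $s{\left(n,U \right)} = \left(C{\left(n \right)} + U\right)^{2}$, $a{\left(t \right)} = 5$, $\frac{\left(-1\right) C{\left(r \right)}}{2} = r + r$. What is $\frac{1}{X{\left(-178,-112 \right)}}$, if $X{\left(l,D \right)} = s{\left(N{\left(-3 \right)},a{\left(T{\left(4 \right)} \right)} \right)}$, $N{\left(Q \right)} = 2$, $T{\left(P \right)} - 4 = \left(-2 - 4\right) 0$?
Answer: $\frac{1}{9} \approx 0.11111$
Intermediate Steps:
$T{\left(P \right)} = 4$ ($T{\left(P \right)} = 4 + \left(-2 - 4\right) 0 = 4 - 0 = 4 + 0 = 4$)
$C{\left(r \right)} = - 4 r$ ($C{\left(r \right)} = - 2 \left(r + r\right) = - 2 \cdot 2 r = - 4 r$)
$s{\left(n,U \right)} = \left(U - 4 n\right)^{2}$ ($s{\left(n,U \right)} = \left(- 4 n + U\right)^{2} = \left(U - 4 n\right)^{2}$)
$X{\left(l,D \right)} = 9$ ($X{\left(l,D \right)} = \left(5 - 8\right)^{2} = \left(-3\right)^{2} = 9$)
$\frac{1}{X{\left(-178,-112 \right)}} = \frac{1}{9}$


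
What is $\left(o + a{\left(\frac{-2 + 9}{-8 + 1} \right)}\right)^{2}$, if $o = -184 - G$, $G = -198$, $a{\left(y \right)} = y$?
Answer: $169$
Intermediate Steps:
$o = 14$ ($o = -184 - -198 = -184 + 198 = 14$)
$\left(o + a{\left(\frac{-2 + 9}{-8 + 1} \right)}\right)^{2} = \left(14 + \frac{-2 + 9}{-8 + 1}\right)^{2} = \left(14 + \frac{7}{-7}\right)^{2} = \left(14 + 7 \left(- \frac{1}{7}\right)\right)^{2} = \left(14 - 1\right)^{2} = 13^{2} = 169$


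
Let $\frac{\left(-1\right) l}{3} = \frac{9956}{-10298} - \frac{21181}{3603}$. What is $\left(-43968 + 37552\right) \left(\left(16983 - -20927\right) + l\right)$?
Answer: $- \frac{79207378375152}{325471} \approx -2.4336 \cdot 10^{8}$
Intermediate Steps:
$l = \frac{6684037}{325471}$ ($l = - 3 \left(\frac{9956}{-10298} - \frac{21181}{3603}\right) = - 3 \left(9956 \left(- \frac{1}{10298}\right) - \frac{21181}{3603}\right) = - 3 \left(- \frac{262}{271} - \frac{21181}{3603}\right) = \left(-3\right) \left(- \frac{6684037}{976413}\right) = \frac{6684037}{325471} \approx 20.536$)
$\left(-43968 + 37552\right) \left(\left(16983 - -20927\right) + l\right) = \left(-43968 + 37552\right) \left(\left(16983 - -20927\right) + \frac{6684037}{325471}\right) = - 6416 \left(\left(16983 + 20927\right) + \frac{6684037}{325471}\right) = - 6416 \left(37910 + \frac{6684037}{325471}\right) = \left(-6416\right) \frac{12345289647}{325471} = - \frac{79207378375152}{325471}$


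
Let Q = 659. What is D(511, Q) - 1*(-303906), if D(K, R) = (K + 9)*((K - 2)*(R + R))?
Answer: 349152146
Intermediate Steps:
D(K, R) = 2*R*(-2 + K)*(9 + K) (D(K, R) = (9 + K)*((-2 + K)*(2*R)) = (9 + K)*(2*R*(-2 + K)) = 2*R*(-2 + K)*(9 + K))
D(511, Q) - 1*(-303906) = 2*659*(-18 + 511² + 7*511) - 1*(-303906) = 2*659*(-18 + 261121 + 3577) + 303906 = 2*659*264680 + 303906 = 348848240 + 303906 = 349152146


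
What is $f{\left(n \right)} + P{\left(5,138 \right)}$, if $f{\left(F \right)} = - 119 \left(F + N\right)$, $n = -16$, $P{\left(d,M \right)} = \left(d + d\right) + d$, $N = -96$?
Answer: $13343$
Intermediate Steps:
$P{\left(d,M \right)} = 3 d$ ($P{\left(d,M \right)} = 2 d + d = 3 d$)
$f{\left(F \right)} = 11424 - 119 F$ ($f{\left(F \right)} = - 119 \left(F - 96\right) = - 119 \left(-96 + F\right) = 11424 - 119 F$)
$f{\left(n \right)} + P{\left(5,138 \right)} = \left(11424 - -1904\right) + 3 \cdot 5 = \left(11424 + 1904\right) + 15 = 13328 + 15 = 13343$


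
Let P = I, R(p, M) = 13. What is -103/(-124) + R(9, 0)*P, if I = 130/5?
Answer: 42015/124 ≈ 338.83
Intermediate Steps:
I = 26 (I = 130*(⅕) = 26)
P = 26
-103/(-124) + R(9, 0)*P = -103/(-124) + 13*26 = -103*(-1/124) + 338 = 103/124 + 338 = 42015/124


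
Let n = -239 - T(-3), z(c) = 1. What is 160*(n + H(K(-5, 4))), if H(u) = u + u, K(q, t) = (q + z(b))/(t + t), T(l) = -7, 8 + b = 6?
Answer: -37280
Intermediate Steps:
b = -2 (b = -8 + 6 = -2)
K(q, t) = (1 + q)/(2*t) (K(q, t) = (q + 1)/(t + t) = (1 + q)/((2*t)) = (1 + q)*(1/(2*t)) = (1 + q)/(2*t))
H(u) = 2*u
n = -232 (n = -239 - 1*(-7) = -239 + 7 = -232)
160*(n + H(K(-5, 4))) = 160*(-232 + 2*((½)*(1 - 5)/4)) = 160*(-232 + 2*((½)*(¼)*(-4))) = 160*(-232 + 2*(-½)) = 160*(-232 - 1) = 160*(-233) = -37280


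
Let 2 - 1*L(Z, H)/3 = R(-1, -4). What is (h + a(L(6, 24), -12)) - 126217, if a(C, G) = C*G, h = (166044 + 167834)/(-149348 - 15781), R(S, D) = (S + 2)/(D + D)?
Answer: -41710106479/330258 ≈ -1.2630e+5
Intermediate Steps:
R(S, D) = (2 + S)/(2*D) (R(S, D) = (2 + S)/((2*D)) = (2 + S)*(1/(2*D)) = (2 + S)/(2*D))
L(Z, H) = 51/8 (L(Z, H) = 6 - 3*(2 - 1)/(2*(-4)) = 6 - 3*(-1)/(2*4) = 6 - 3*(-⅛) = 6 + 3/8 = 51/8)
h = -333878/165129 (h = 333878/(-165129) = 333878*(-1/165129) = -333878/165129 ≈ -2.0219)
(h + a(L(6, 24), -12)) - 126217 = (-333878/165129 + (51/8)*(-12)) - 126217 = (-333878/165129 - 153/2) - 126217 = -25932493/330258 - 126217 = -41710106479/330258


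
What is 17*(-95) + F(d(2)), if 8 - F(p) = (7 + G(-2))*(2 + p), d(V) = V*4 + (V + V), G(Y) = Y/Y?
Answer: -1719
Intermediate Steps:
G(Y) = 1
d(V) = 6*V (d(V) = 4*V + 2*V = 6*V)
F(p) = -8 - 8*p (F(p) = 8 - (7 + 1)*(2 + p) = 8 - 8*(2 + p) = 8 - (16 + 8*p) = 8 + (-16 - 8*p) = -8 - 8*p)
17*(-95) + F(d(2)) = 17*(-95) + (-8 - 48*2) = -1615 + (-8 - 8*12) = -1615 + (-8 - 96) = -1615 - 104 = -1719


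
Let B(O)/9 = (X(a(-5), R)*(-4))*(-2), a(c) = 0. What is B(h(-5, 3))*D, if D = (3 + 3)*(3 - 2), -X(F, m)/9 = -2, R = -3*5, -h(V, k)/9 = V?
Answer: 7776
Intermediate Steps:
h(V, k) = -9*V
R = -15
X(F, m) = 18 (X(F, m) = -9*(-2) = 18)
D = 6 (D = 6*1 = 6)
B(O) = 1296 (B(O) = 9*((18*(-4))*(-2)) = 9*(-72*(-2)) = 9*144 = 1296)
B(h(-5, 3))*D = 1296*6 = 7776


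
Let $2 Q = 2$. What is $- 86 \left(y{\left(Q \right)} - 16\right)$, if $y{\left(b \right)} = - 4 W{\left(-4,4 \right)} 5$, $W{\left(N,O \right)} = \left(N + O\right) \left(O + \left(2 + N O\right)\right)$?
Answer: $1376$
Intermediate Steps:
$Q = 1$ ($Q = \frac{1}{2} \cdot 2 = 1$)
$W{\left(N,O \right)} = \left(N + O\right) \left(2 + O + N O\right)$
$y{\left(b \right)} = 0$ ($y{\left(b \right)} = - 4 \left(4^{2} + 2 \left(-4\right) + 2 \cdot 4 - 16 - 4 \cdot 4^{2} + 4 \left(-4\right)^{2}\right) 5 = - 4 \left(16 - 8 + 8 - 16 - 64 + 4 \cdot 16\right) 5 = - 4 \left(16 - 8 + 8 - 16 - 64 + 64\right) 5 = - 4 \cdot 0 \cdot 5 = \left(-4\right) 0 = 0$)
$- 86 \left(y{\left(Q \right)} - 16\right) = - 86 \left(0 - 16\right) = \left(-86\right) \left(-16\right) = 1376$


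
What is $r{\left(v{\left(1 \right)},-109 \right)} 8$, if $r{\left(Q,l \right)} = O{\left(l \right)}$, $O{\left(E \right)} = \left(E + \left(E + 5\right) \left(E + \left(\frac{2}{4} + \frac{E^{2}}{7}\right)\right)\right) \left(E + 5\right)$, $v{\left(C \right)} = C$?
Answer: $\frac{962955968}{7} \approx 1.3757 \cdot 10^{8}$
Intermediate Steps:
$O{\left(E \right)} = \left(5 + E\right) \left(E + \left(5 + E\right) \left(\frac{1}{2} + E + \frac{E^{2}}{7}\right)\right)$ ($O{\left(E \right)} = \left(E + \left(5 + E\right) \left(E + \left(2 \cdot \frac{1}{4} + E^{2} \cdot \frac{1}{7}\right)\right)\right) \left(5 + E\right) = \left(E + \left(5 + E\right) \left(E + \left(\frac{1}{2} + \frac{E^{2}}{7}\right)\right)\right) \left(5 + E\right) = \left(E + \left(5 + E\right) \left(\frac{1}{2} + E + \frac{E^{2}}{7}\right)\right) \left(5 + E\right) = \left(5 + E\right) \left(E + \left(5 + E\right) \left(\frac{1}{2} + E + \frac{E^{2}}{7}\right)\right)$)
$r{\left(Q,l \right)} = \frac{25}{2} + 35 l + \frac{l^{4}}{7} + \frac{17 l^{3}}{7} + \frac{211 l^{2}}{14}$
$r{\left(v{\left(1 \right)},-109 \right)} 8 = \left(\frac{25}{2} + 35 \left(-109\right) + \frac{\left(-109\right)^{4}}{7} + \frac{17 \left(-109\right)^{3}}{7} + \frac{211 \left(-109\right)^{2}}{14}\right) 8 = \left(\frac{25}{2} - 3815 + \frac{1}{7} \cdot 141158161 + \frac{17}{7} \left(-1295029\right) + \frac{211}{14} \cdot 11881\right) 8 = \left(\frac{25}{2} - 3815 + \frac{141158161}{7} - \frac{22015493}{7} + \frac{2506891}{14}\right) 8 = \frac{120369496}{7} \cdot 8 = \frac{962955968}{7}$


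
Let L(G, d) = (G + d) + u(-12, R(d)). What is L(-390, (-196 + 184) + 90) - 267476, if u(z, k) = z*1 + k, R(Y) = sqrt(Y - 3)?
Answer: -267800 + 5*sqrt(3) ≈ -2.6779e+5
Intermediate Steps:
R(Y) = sqrt(-3 + Y)
u(z, k) = k + z (u(z, k) = z + k = k + z)
L(G, d) = -12 + G + d + sqrt(-3 + d) (L(G, d) = (G + d) + (sqrt(-3 + d) - 12) = (G + d) + (-12 + sqrt(-3 + d)) = -12 + G + d + sqrt(-3 + d))
L(-390, (-196 + 184) + 90) - 267476 = (-12 - 390 + ((-196 + 184) + 90) + sqrt(-3 + ((-196 + 184) + 90))) - 267476 = (-12 - 390 + (-12 + 90) + sqrt(-3 + (-12 + 90))) - 267476 = (-12 - 390 + 78 + sqrt(-3 + 78)) - 267476 = (-12 - 390 + 78 + sqrt(75)) - 267476 = (-12 - 390 + 78 + 5*sqrt(3)) - 267476 = (-324 + 5*sqrt(3)) - 267476 = -267800 + 5*sqrt(3)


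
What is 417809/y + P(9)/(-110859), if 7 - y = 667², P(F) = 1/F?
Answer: -138953812087/147957520914 ≈ -0.93915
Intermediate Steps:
y = -444882 (y = 7 - 1*667² = 7 - 1*444889 = 7 - 444889 = -444882)
417809/y + P(9)/(-110859) = 417809/(-444882) + 1/(9*(-110859)) = 417809*(-1/444882) + (⅑)*(-1/110859) = -417809/444882 - 1/997731 = -138953812087/147957520914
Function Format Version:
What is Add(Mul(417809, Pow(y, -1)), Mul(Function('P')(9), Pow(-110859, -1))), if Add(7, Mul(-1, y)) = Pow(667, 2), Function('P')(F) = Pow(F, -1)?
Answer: Rational(-138953812087, 147957520914) ≈ -0.93915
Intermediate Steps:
y = -444882 (y = Add(7, Mul(-1, Pow(667, 2))) = Add(7, Mul(-1, 444889)) = Add(7, -444889) = -444882)
Add(Mul(417809, Pow(y, -1)), Mul(Function('P')(9), Pow(-110859, -1))) = Add(Mul(417809, Pow(-444882, -1)), Mul(Pow(9, -1), Pow(-110859, -1))) = Add(Mul(417809, Rational(-1, 444882)), Mul(Rational(1, 9), Rational(-1, 110859))) = Add(Rational(-417809, 444882), Rational(-1, 997731)) = Rational(-138953812087, 147957520914)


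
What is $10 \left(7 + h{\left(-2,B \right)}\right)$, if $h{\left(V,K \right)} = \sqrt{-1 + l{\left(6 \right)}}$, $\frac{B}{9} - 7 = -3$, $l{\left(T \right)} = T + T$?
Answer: $70 + 10 \sqrt{11} \approx 103.17$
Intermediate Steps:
$l{\left(T \right)} = 2 T$
$B = 36$ ($B = 63 + 9 \left(-3\right) = 63 - 27 = 36$)
$h{\left(V,K \right)} = \sqrt{11}$ ($h{\left(V,K \right)} = \sqrt{-1 + 2 \cdot 6} = \sqrt{-1 + 12} = \sqrt{11}$)
$10 \left(7 + h{\left(-2,B \right)}\right) = 10 \left(7 + \sqrt{11}\right) = 70 + 10 \sqrt{11}$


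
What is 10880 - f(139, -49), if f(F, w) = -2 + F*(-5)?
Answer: 11577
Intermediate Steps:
f(F, w) = -2 - 5*F
10880 - f(139, -49) = 10880 - (-2 - 5*139) = 10880 - (-2 - 695) = 10880 - 1*(-697) = 10880 + 697 = 11577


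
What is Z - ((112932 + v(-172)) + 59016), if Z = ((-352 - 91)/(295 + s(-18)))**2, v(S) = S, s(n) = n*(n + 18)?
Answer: -14948610151/87025 ≈ -1.7177e+5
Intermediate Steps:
s(n) = n*(18 + n)
Z = 196249/87025 (Z = ((-352 - 91)/(295 - 18*(18 - 18)))**2 = (-443/(295 - 18*0))**2 = (-443/(295 + 0))**2 = (-443/295)**2 = 196249/87025 ≈ 2.2551)
Z - ((112932 + v(-172)) + 59016) = 196249/87025 - ((112932 - 172) + 59016) = 196249/87025 - (112760 + 59016) = 196249/87025 - 1*171776 = 196249/87025 - 171776 = -14948610151/87025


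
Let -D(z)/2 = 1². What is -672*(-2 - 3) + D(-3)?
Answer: 3358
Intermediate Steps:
D(z) = -2 (D(z) = -2*1² = -2*1 = -2)
-672*(-2 - 3) + D(-3) = -672*(-2 - 3) - 2 = -672*(-5) - 2 = -112*(-30) - 2 = 3360 - 2 = 3358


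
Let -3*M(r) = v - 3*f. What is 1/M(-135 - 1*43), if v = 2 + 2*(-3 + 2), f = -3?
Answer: -⅓ ≈ -0.33333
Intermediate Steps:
v = 0 (v = 2 + 2*(-1) = 2 - 2 = 0)
M(r) = -3 (M(r) = -(0 - 3*(-3))/3 = -(0 + 9)/3 = -⅓*9 = -3)
1/M(-135 - 1*43) = 1/(-3) = -⅓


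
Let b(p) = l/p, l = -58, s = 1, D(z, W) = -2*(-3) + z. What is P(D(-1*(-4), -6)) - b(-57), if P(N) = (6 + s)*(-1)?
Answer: -457/57 ≈ -8.0175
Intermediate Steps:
D(z, W) = 6 + z
b(p) = -58/p
P(N) = -7 (P(N) = (6 + 1)*(-1) = 7*(-1) = -7)
P(D(-1*(-4), -6)) - b(-57) = -7 - (-58)/(-57) = -7 - (-58)*(-1)/57 = -7 - 1*58/57 = -7 - 58/57 = -457/57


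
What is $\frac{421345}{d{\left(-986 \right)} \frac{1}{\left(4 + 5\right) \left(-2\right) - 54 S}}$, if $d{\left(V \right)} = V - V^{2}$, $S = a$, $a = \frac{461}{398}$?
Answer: $\frac{132426255}{3797318} \approx 34.874$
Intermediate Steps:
$a = \frac{461}{398}$ ($a = 461 \cdot \frac{1}{398} = \frac{461}{398} \approx 1.1583$)
$S = \frac{461}{398} \approx 1.1583$
$\frac{421345}{d{\left(-986 \right)} \frac{1}{\left(4 + 5\right) \left(-2\right) - 54 S}} = \frac{421345}{- 986 \left(1 - -986\right) \frac{1}{\left(4 + 5\right) \left(-2\right) - \frac{12447}{199}}} = \frac{421345}{- 986 \left(1 + 986\right) \frac{1}{9 \left(-2\right) - \frac{12447}{199}}} = \frac{421345}{\left(-986\right) 987 \frac{1}{-18 - \frac{12447}{199}}} = \frac{421345}{\left(-973182\right) \frac{1}{- \frac{16029}{199}}} = \frac{421345}{\left(-973182\right) \left(- \frac{199}{16029}\right)} = \frac{421345}{\frac{64554406}{5343}} = 421345 \cdot \frac{5343}{64554406} = \frac{132426255}{3797318}$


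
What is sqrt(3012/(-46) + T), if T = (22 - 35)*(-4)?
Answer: I*sqrt(7130)/23 ≈ 3.6713*I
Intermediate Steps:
T = 52 (T = -13*(-4) = 52)
sqrt(3012/(-46) + T) = sqrt(3012/(-46) + 52) = sqrt(3012*(-1/46) + 52) = sqrt(-1506/23 + 52) = sqrt(-310/23) = I*sqrt(7130)/23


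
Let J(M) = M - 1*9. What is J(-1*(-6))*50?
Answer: -150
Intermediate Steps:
J(M) = -9 + M (J(M) = M - 9 = -9 + M)
J(-1*(-6))*50 = (-9 - 1*(-6))*50 = (-9 + 6)*50 = -3*50 = -150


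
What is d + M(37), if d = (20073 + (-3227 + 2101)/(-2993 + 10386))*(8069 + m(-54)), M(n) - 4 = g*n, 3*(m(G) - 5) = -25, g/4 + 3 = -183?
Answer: 3590189574115/22179 ≈ 1.6187e+8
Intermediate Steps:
g = -744 (g = -12 + 4*(-183) = -12 - 732 = -744)
m(G) = -10/3 (m(G) = 5 + (⅓)*(-25) = 5 - 25/3 = -10/3)
M(n) = 4 - 744*n
d = 3590800028911/22179 (d = (20073 + (-3227 + 2101)/(-2993 + 10386))*(8069 - 10/3) = (20073 - 1126/7393)*(24197/3) = (148398563/7393)*(24197/3) = 3590800028911/22179 ≈ 1.6190e+8)
d + M(37) = 3590800028911/22179 + (4 - 744*37) = 3590800028911/22179 + (4 - 27528) = 3590800028911/22179 - 27524 = 3590189574115/22179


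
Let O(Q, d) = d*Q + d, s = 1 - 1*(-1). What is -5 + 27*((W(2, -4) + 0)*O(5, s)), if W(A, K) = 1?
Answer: 319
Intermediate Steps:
s = 2 (s = 1 + 1 = 2)
O(Q, d) = d + Q*d (O(Q, d) = Q*d + d = d + Q*d)
-5 + 27*((W(2, -4) + 0)*O(5, s)) = -5 + 27*((1 + 0)*(2*(1 + 5))) = -5 + 27*(1*(2*6)) = -5 + 27*(1*12) = -5 + 27*12 = -5 + 324 = 319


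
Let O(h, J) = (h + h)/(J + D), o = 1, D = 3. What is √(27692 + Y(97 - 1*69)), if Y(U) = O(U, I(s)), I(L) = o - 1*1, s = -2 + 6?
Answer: 2*√62349/3 ≈ 166.47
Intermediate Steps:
s = 4
I(L) = 0 (I(L) = 1 - 1*1 = 1 - 1 = 0)
O(h, J) = 2*h/(3 + J) (O(h, J) = (h + h)/(J + 3) = (2*h)/(3 + J) = 2*h/(3 + J))
Y(U) = 2*U/3 (Y(U) = 2*U/(3 + 0) = 2*U/3)
√(27692 + Y(97 - 1*69)) = √(27692 + 2*(97 - 1*69)/3) = √(27692 + 2*(97 - 69)/3) = √(27692 + (⅔)*28) = √(27692 + 56/3) = √(83132/3) = 2*√62349/3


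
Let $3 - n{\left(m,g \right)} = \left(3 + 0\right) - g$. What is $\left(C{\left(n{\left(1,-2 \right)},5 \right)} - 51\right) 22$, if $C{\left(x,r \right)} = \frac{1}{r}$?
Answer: $- \frac{5588}{5} \approx -1117.6$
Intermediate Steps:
$n{\left(m,g \right)} = g$ ($n{\left(m,g \right)} = 3 - \left(\left(3 + 0\right) - g\right) = 3 - \left(3 - g\right) = 3 + \left(-3 + g\right) = g$)
$\left(C{\left(n{\left(1,-2 \right)},5 \right)} - 51\right) 22 = \left(\frac{1}{5} - 51\right) 22 = \left(- \frac{254}{5}\right) 22 = - \frac{5588}{5}$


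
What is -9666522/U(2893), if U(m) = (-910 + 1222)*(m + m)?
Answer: -1611087/300872 ≈ -5.3547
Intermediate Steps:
U(m) = 624*m (U(m) = 312*(2*m) = 624*m)
-9666522/U(2893) = -9666522/(624*2893) = -9666522/1805232 = -9666522*1/1805232 = -1611087/300872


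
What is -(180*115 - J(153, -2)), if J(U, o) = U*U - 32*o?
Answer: 2773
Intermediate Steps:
J(U, o) = U² - 32*o
-(180*115 - J(153, -2)) = -(180*115 - (153² - 32*(-2))) = -(20700 - (23409 + 64)) = -(20700 - 1*23473) = -(20700 - 23473) = -1*(-2773) = 2773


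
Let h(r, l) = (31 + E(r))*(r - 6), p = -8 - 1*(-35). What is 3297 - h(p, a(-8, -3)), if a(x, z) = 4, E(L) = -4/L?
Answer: 23842/9 ≈ 2649.1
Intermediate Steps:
p = 27 (p = -8 + 35 = 27)
h(r, l) = (-6 + r)*(31 - 4/r) (h(r, l) = (31 - 4/r)*(r - 6) = (31 - 4/r)*(-6 + r) = (-6 + r)*(31 - 4/r))
3297 - h(p, a(-8, -3)) = 3297 - (-190 + 24/27 + 31*27) = 3297 - (-190 + 24*(1/27) + 837) = 3297 - (-190 + 8/9 + 837) = 3297 - 1*5831/9 = 3297 - 5831/9 = 23842/9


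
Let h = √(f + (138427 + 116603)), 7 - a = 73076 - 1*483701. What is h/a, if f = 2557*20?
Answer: √306170/410632 ≈ 0.0013475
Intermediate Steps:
f = 51140
a = 410632 (a = 7 - (73076 - 1*483701) = 7 - (73076 - 483701) = 7 - 1*(-410625) = 7 + 410625 = 410632)
h = √306170 (h = √(51140 + (138427 + 116603)) = √(51140 + 255030) = √306170 ≈ 553.33)
h/a = √306170/410632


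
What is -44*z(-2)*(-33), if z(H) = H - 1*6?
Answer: -11616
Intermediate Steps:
z(H) = -6 + H (z(H) = H - 6 = -6 + H)
-44*z(-2)*(-33) = -44*(-6 - 2)*(-33) = -44*(-8)*(-33) = 352*(-33) = -11616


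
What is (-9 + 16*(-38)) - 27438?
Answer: -28055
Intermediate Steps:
(-9 + 16*(-38)) - 27438 = (-9 - 608) - 27438 = -617 - 27438 = -28055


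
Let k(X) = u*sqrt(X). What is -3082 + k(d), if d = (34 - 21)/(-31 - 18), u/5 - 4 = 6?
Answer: -3082 + 50*I*sqrt(13)/7 ≈ -3082.0 + 25.754*I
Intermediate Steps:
u = 50 (u = 20 + 5*6 = 20 + 30 = 50)
d = -13/49 (d = 13/(-49) = 13*(-1/49) = -13/49 ≈ -0.26531)
k(X) = 50*sqrt(X)
-3082 + k(d) = -3082 + 50*sqrt(-13/49) = -3082 + 50*(I*sqrt(13)/7) = -3082 + 50*I*sqrt(13)/7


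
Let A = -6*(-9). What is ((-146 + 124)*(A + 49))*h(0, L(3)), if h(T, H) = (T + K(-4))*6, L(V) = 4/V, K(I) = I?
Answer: 54384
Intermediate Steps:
A = 54
h(T, H) = -24 + 6*T (h(T, H) = (T - 4)*6 = (-4 + T)*6 = -24 + 6*T)
((-146 + 124)*(A + 49))*h(0, L(3)) = ((-146 + 124)*(54 + 49))*(-24 + 6*0) = (-22*103)*(-24 + 0) = -2266*(-24) = 54384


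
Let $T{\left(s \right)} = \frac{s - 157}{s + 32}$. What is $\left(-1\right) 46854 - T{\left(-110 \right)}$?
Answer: $- \frac{1218293}{26} \approx -46857.0$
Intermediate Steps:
$T{\left(s \right)} = \frac{-157 + s}{32 + s}$
$\left(-1\right) 46854 - T{\left(-110 \right)} = \left(-1\right) 46854 - \frac{-157 - 110}{32 - 110} = -46854 - \frac{1}{-78} \left(-267\right) = -46854 - \left(- \frac{1}{78}\right) \left(-267\right) = -46854 - \frac{89}{26} = - \frac{1218293}{26}$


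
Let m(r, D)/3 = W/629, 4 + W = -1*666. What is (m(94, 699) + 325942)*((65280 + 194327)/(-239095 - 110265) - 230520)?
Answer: -242806881293798867/3231580 ≈ -7.5136e+10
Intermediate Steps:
W = -670 (W = -4 - 1*666 = -4 - 666 = -670)
m(r, D) = -2010/629 (m(r, D) = 3*(-670/629) = -2010/629)
(m(94, 699) + 325942)*((65280 + 194327)/(-239095 - 110265) - 230520) = (-2010/629 + 325942)*((65280 + 194327)/(-239095 - 110265) - 230520) = 205015508*(259607/(-349360) - 230520)/629 = 205015508*(259607*(-1/349360) - 230520)/629 = 205015508*(-259607/349360 - 230520)/629 = (205015508/629)*(-80534726807/349360) = -242806881293798867/3231580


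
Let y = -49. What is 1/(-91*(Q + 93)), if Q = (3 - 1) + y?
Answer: -1/4186 ≈ -0.00023889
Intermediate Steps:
Q = -47 (Q = (3 - 1) - 49 = 2 - 49 = -47)
1/(-91*(Q + 93)) = 1/(-91*(-47 + 93)) = 1/(-91*46) = 1/(-4186) = -1/4186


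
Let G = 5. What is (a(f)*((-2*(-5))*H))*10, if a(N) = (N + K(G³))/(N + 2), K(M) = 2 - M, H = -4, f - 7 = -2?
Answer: 47200/7 ≈ 6742.9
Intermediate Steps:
f = 5 (f = 7 - 2 = 5)
a(N) = (-123 + N)/(2 + N) (a(N) = (N + (2 - 1*5³))/(N + 2) = (N + (2 - 1*125))/(2 + N) = (N + (2 - 125))/(2 + N) = (N - 123)/(2 + N) = (-123 + N)/(2 + N))
(a(f)*((-2*(-5))*H))*10 = (((-123 + 5)/(2 + 5))*(-2*(-5)*(-4)))*10 = ((-118/7)*(10*(-4)))*10 = (((⅐)*(-118))*(-40))*10 = -118/7*(-40)*10 = (4720/7)*10 = 47200/7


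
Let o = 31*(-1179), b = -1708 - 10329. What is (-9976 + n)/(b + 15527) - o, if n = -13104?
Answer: 12753293/349 ≈ 36542.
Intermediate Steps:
b = -12037
o = -36549
(-9976 + n)/(b + 15527) - o = (-9976 - 13104)/(-12037 + 15527) - 1*(-36549) = -23080/3490 + 36549 = -23080*1/3490 + 36549 = -2308/349 + 36549 = 12753293/349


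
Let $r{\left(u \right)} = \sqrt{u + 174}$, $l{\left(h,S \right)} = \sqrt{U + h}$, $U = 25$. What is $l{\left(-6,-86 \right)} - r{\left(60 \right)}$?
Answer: $\sqrt{19} - 3 \sqrt{26} \approx -10.938$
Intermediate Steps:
$l{\left(h,S \right)} = \sqrt{25 + h}$
$r{\left(u \right)} = \sqrt{174 + u}$
$l{\left(-6,-86 \right)} - r{\left(60 \right)} = \sqrt{25 - 6} - \sqrt{174 + 60} = \sqrt{19} - \sqrt{234} = \sqrt{19} - 3 \sqrt{26}$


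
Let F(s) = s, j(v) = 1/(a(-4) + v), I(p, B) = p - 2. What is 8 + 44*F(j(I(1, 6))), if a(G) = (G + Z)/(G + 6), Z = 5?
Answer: -80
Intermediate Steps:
I(p, B) = -2 + p
a(G) = (5 + G)/(6 + G) (a(G) = (G + 5)/(G + 6) = (5 + G)/(6 + G))
j(v) = 1/(1/2 + v) (j(v) = 1/((5 - 4)/(6 - 4) + v) = 1/(1/2 + v))
8 + 44*F(j(I(1, 6))) = 8 + 44*(2/(1 + 2*(-2 + 1))) = 8 + 44*(2/(1 + 2*(-1))) = 8 + 44*(2/(1 - 2)) = 8 + 44*(2/(-1)) = 8 + 44*(2*(-1)) = 8 + 44*(-2) = 8 - 88 = -80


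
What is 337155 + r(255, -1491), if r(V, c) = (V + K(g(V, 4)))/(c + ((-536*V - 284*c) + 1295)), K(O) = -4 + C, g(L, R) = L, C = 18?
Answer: 96617834309/286568 ≈ 3.3716e+5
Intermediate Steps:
K(O) = 14 (K(O) = -4 + 18 = 14)
r(V, c) = (14 + V)/(1295 - 536*V - 283*c) (r(V, c) = (V + 14)/(c + ((-536*V - 284*c) + 1295)) = (14 + V)/(c + (1295 - 536*V - 284*c)) = (14 + V)/(1295 - 536*V - 283*c))
337155 + r(255, -1491) = 337155 + (-14 - 1*255)/(-1295 + 283*(-1491) + 536*255) = 337155 + (-14 - 255)/(-1295 - 421953 + 136680) = 337155 - 269/(-286568) = 337155 - 1/286568*(-269) = 337155 + 269/286568 = 96617834309/286568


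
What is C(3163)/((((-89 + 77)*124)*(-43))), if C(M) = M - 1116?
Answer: 2047/63984 ≈ 0.031992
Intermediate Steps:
C(M) = -1116 + M
C(3163)/((((-89 + 77)*124)*(-43))) = (-1116 + 3163)/((((-89 + 77)*124)*(-43))) = 2047/((-12*124*(-43))) = 2047/((-1488*(-43))) = 2047/63984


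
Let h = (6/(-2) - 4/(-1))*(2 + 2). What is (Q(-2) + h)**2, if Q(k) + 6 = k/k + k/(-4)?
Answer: 1/4 ≈ 0.25000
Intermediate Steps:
Q(k) = -5 - k/4 (Q(k) = -6 + (k/k + k/(-4)) = -6 + (1 + k*(-1/4)) = -6 + (1 - k/4) = -5 - k/4)
h = 4 (h = (6*(-1/2) - 4*(-1))*4 = (-3 + 4)*4 = 1*4 = 4)
(Q(-2) + h)**2 = ((-5 - 1/4*(-2)) + 4)**2 = ((-5 + 1/2) + 4)**2 = (-9/2 + 4)**2 = (-1/2)**2 = 1/4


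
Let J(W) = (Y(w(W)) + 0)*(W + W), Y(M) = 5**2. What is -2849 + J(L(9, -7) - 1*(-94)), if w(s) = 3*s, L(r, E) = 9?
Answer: 2301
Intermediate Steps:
Y(M) = 25
J(W) = 50*W (J(W) = (25 + 0)*(W + W) = 25*(2*W) = 50*W)
-2849 + J(L(9, -7) - 1*(-94)) = -2849 + 50*(9 - 1*(-94)) = -2849 + 50*(9 + 94) = -2849 + 50*103 = -2849 + 5150 = 2301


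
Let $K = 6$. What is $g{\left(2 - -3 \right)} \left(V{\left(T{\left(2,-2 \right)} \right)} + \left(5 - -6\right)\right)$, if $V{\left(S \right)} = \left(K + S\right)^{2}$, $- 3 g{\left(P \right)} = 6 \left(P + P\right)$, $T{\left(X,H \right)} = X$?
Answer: $-1500$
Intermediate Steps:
$g{\left(P \right)} = - 4 P$ ($g{\left(P \right)} = - \frac{6 \left(P + P\right)}{3} = - \frac{6 \cdot 2 P}{3} = - \frac{12 P}{3} = - 4 P$)
$V{\left(S \right)} = \left(6 + S\right)^{2}$
$g{\left(2 - -3 \right)} \left(V{\left(T{\left(2,-2 \right)} \right)} + \left(5 - -6\right)\right) = - 4 \left(2 - -3\right) \left(\left(6 + 2\right)^{2} + \left(5 - -6\right)\right) = - 4 \left(2 + 3\right) \left(8^{2} + \left(5 + 6\right)\right) = \left(-4\right) 5 \left(64 + 11\right) = \left(-20\right) 75 = -1500$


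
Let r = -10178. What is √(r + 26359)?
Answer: √16181 ≈ 127.20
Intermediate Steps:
√(r + 26359) = √(-10178 + 26359) = √16181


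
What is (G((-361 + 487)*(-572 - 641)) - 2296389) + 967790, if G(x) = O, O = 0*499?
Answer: -1328599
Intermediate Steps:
O = 0
G(x) = 0
(G((-361 + 487)*(-572 - 641)) - 2296389) + 967790 = (0 - 2296389) + 967790 = -2296389 + 967790 = -1328599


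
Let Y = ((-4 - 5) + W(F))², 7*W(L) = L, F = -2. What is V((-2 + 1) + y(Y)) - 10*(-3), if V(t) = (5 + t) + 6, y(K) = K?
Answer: 6185/49 ≈ 126.22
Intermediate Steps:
W(L) = L/7
Y = 4225/49 (Y = ((-4 - 5) + (⅐)*(-2))² = (-9 - 2/7)² = (-65/7)² = 4225/49 ≈ 86.224)
V(t) = 11 + t
V((-2 + 1) + y(Y)) - 10*(-3) = (11 + ((-2 + 1) + 4225/49)) - 10*(-3) = (11 + (-1 + 4225/49)) + 30 = (11 + 4176/49) + 30 = 4715/49 + 30 = 6185/49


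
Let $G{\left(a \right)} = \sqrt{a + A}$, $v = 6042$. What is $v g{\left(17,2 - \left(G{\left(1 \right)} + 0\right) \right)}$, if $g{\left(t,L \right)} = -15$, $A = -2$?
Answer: $-90630$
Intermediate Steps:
$G{\left(a \right)} = \sqrt{-2 + a}$ ($G{\left(a \right)} = \sqrt{a - 2} = \sqrt{-2 + a}$)
$v g{\left(17,2 - \left(G{\left(1 \right)} + 0\right) \right)} = 6042 \left(-15\right) = -90630$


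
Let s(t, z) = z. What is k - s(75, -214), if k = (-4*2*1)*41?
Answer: -114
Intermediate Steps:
k = -328 (k = -8*1*41 = -8*41 = -328)
k - s(75, -214) = -328 - 1*(-214) = -328 + 214 = -114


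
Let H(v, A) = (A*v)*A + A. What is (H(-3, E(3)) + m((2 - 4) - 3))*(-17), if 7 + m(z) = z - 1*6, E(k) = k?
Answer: 714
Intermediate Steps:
m(z) = -13 + z (m(z) = -7 + (z - 1*6) = -7 + (z - 6) = -7 + (-6 + z) = -13 + z)
H(v, A) = A + v*A**2 (H(v, A) = v*A**2 + A = A + v*A**2)
(H(-3, E(3)) + m((2 - 4) - 3))*(-17) = (3*(1 + 3*(-3)) + (-13 + ((2 - 4) - 3)))*(-17) = (3*(1 - 9) + (-13 + (-2 - 3)))*(-17) = (3*(-8) + (-13 - 5))*(-17) = (-24 - 18)*(-17) = -42*(-17) = 714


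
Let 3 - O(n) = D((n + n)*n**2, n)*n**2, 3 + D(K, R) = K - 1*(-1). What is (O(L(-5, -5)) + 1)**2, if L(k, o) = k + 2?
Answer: 258064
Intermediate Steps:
L(k, o) = 2 + k
D(K, R) = -2 + K (D(K, R) = -3 + (K - 1*(-1)) = -3 + (K + 1) = -3 + (1 + K) = -2 + K)
O(n) = 3 - n**2*(-2 + 2*n**3) (O(n) = 3 - (-2 + (n + n)*n**2)*n**2 = 3 - (-2 + (2*n)*n**2)*n**2 = 3 - (-2 + 2*n**3)*n**2 = 3 - n**2*(-2 + 2*n**3))
(O(L(-5, -5)) + 1)**2 = ((3 + 2*(2 - 5)**2*(1 - (2 - 5)**3)) + 1)**2 = ((3 + 2*(-3)**2*(1 - 1*(-3)**3)) + 1)**2 = ((3 + 2*9*(1 - 1*(-27))) + 1)**2 = ((3 + 2*9*(1 + 27)) + 1)**2 = ((3 + 2*9*28) + 1)**2 = ((3 + 504) + 1)**2 = (507 + 1)**2 = 508**2 = 258064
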